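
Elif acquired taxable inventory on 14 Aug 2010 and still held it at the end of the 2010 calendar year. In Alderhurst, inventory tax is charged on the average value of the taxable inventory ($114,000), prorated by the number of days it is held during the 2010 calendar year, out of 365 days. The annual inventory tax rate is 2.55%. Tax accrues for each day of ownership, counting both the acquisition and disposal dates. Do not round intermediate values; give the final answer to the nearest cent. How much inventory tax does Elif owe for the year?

Days held (14 Aug – 31 Dec 2010): 140 out of 365
Tax = $114,000 × 2.55% × 140/365 = $1,115.0137

$1,115.01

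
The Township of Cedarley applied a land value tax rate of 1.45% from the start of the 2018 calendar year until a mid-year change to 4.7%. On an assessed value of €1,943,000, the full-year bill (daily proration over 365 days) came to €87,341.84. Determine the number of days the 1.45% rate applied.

23 days

Let d = days at the first rate; then 365 − d days at the second rate.
€1,943,000 × [1.45%·d + 4.7%·(365−d)] / 365 = €87,341.84
Solving gives d = 23, so the new rate took effect on 24 Jan 2018.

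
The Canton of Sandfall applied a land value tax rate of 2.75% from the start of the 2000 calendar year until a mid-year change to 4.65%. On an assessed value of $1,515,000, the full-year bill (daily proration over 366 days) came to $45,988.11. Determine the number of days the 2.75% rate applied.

Let d = days at the first rate; then 366 − d days at the second rate.
$1,515,000 × [2.75%·d + 4.65%·(366−d)] / 366 = $45,988.11
Solving gives d = 311, so the new rate took effect on 7 Nov 2000.

311 days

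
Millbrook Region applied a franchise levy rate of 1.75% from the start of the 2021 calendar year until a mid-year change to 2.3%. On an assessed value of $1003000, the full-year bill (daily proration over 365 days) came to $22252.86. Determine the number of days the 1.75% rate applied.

54 days

Let d = days at the first rate; then 365 − d days at the second rate.
$1003000 × [1.75%·d + 2.3%·(365−d)] / 365 = $22252.86
Solving gives d = 54, so the new rate took effect on February 24, 2021.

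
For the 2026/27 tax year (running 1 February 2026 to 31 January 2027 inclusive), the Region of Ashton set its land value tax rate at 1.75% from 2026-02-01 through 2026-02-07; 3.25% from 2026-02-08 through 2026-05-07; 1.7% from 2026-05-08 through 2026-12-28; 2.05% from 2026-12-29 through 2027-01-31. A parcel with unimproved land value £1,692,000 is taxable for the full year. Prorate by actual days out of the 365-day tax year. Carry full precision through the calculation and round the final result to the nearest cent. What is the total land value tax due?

2026-02-01 to 2026-02-07: 7 days at 1.75% → £1,692,000 × 1.75% × 7/365 = £567.8630
2026-02-08 to 2026-05-07: 89 days at 3.25% → £1,692,000 × 3.25% × 89/365 = £13,408.5205
2026-05-08 to 2026-12-28: 235 days at 1.7% → £1,692,000 × 1.7% × 235/365 = £18,519.2877
2026-12-29 to 2027-01-31: 34 days at 2.05% → £1,692,000 × 2.05% × 34/365 = £3,231.0247
Total = £35,726.6959

£35,726.70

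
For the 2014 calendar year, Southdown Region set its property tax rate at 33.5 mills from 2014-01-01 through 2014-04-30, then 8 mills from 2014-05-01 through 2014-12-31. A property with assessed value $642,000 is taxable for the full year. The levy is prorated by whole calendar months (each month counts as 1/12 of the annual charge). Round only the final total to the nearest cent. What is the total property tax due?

2014-01-01 to 2014-04-30: 4 months at 33.5 mills → $642,000 × 3.35% × 4/12 = $7,169.0000
2014-05-01 to 2014-12-31: 8 months at 8 mills → $642,000 × 0.8% × 8/12 = $3,424.0000
Total = $10,593.0000

$10,593.00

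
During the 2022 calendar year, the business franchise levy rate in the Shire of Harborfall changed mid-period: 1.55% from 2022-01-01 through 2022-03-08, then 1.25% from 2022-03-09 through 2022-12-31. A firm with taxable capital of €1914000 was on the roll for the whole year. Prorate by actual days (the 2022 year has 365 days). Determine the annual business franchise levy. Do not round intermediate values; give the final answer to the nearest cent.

2022-01-01 to 2022-03-08: 67 days at 1.55% → €1914000 × 1.55% × 67/365 = €5445.7233
2022-03-09 to 2022-12-31: 298 days at 1.25% → €1914000 × 1.25% × 298/365 = €19533.2877
Total = €24979.0110

€24979.01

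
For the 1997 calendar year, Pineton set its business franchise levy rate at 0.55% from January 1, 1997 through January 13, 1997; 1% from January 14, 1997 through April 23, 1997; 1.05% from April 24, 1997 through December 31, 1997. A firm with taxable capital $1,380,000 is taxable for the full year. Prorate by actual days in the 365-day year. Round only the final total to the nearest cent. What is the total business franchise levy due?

$14,055.21

January 1 – January 13, 1997: 13 days at 0.55% → $1,380,000 × 0.55% × 13/365 = $270.3288
January 14 – April 23, 1997: 100 days at 1% → $1,380,000 × 1% × 100/365 = $3,780.8219
April 24 – December 31, 1997: 252 days at 1.05% → $1,380,000 × 1.05% × 252/365 = $10,004.0548
Total = $14,055.2055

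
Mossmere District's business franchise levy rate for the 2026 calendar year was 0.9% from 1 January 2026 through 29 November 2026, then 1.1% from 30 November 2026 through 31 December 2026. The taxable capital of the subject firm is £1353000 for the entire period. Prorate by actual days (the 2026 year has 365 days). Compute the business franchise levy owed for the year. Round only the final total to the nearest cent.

£12414.24

1 January – 29 November 2026: 333 days at 0.9% → £1353000 × 0.9% × 333/365 = £11109.4274
30 November – 31 December 2026: 32 days at 1.1% → £1353000 × 1.1% × 32/365 = £1304.8110
Total = £12414.2384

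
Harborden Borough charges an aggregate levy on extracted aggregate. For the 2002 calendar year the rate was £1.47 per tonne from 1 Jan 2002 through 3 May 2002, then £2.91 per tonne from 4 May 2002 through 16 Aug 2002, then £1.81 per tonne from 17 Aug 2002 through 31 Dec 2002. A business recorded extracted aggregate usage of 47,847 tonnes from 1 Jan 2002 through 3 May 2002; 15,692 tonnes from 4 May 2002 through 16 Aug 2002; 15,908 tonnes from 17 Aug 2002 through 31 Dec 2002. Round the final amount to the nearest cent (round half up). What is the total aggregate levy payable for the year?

£144,792.29

1 Jan – 3 May 2002: 47,847 tonnes at £1.47/tonne → £70,335.09
4 May – 16 Aug 2002: 15,692 tonnes at £2.91/tonne → £45,663.72
17 Aug – 31 Dec 2002: 15,908 tonnes at £1.81/tonne → £28,793.48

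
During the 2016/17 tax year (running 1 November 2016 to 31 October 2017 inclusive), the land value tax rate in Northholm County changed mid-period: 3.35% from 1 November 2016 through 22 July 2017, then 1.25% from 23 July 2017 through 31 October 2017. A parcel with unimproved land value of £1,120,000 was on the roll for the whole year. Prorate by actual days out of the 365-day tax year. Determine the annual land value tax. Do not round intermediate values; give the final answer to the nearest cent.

£31,011.73

1 November 2016 – 22 July 2017: 264 days at 3.35% → £1,120,000 × 3.35% × 264/365 = £27,137.7534
23 July – 31 October 2017: 101 days at 1.25% → £1,120,000 × 1.25% × 101/365 = £3,873.9726
Total = £31,011.7260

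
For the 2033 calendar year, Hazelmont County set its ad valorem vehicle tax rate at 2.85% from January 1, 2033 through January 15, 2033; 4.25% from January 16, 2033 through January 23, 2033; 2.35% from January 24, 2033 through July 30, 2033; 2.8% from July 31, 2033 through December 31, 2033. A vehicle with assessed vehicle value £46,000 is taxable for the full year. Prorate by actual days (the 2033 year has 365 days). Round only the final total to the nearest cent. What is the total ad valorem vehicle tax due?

£1,196.95

January 1 – January 15, 2033: 15 days at 2.85% → £46,000 × 2.85% × 15/365 = £53.8767
January 16 – January 23, 2033: 8 days at 4.25% → £46,000 × 4.25% × 8/365 = £42.8493
January 24 – July 30, 2033: 188 days at 2.35% → £46,000 × 2.35% × 188/365 = £556.7890
July 31 – December 31, 2033: 154 days at 2.8% → £46,000 × 2.8% × 154/365 = £543.4301
Total = £1,196.9452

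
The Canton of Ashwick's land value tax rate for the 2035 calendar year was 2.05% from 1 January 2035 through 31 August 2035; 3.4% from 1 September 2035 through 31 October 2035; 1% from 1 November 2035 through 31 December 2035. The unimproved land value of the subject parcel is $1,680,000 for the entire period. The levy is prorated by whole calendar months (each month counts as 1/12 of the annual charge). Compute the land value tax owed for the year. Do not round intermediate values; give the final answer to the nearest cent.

$35,280.00

1 January – 31 August 2035: 8 months at 2.05% → $1,680,000 × 2.05% × 8/12 = $22,960.0000
1 September – 31 October 2035: 2 months at 3.4% → $1,680,000 × 3.4% × 2/12 = $9,520.0000
1 November – 31 December 2035: 2 months at 1% → $1,680,000 × 1% × 2/12 = $2,800.0000
Total = $35,280.0000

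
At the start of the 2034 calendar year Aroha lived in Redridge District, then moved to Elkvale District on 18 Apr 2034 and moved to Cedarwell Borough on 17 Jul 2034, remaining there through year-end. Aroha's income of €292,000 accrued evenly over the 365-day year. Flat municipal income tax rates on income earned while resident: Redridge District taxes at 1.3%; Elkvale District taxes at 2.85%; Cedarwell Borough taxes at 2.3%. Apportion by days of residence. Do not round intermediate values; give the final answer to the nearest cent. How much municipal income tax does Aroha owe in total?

€6,256.00

Redridge District, 1 Jan – 17 Apr 2034: 107 days → €292,000 × 1.3% × 107/365 = €1,112.8000
Elkvale District, 18 Apr – 16 Jul 2034: 90 days → €292,000 × 2.85% × 90/365 = €2,052.0000
Cedarwell Borough, 17 Jul – 31 Dec 2034: 168 days → €292,000 × 2.3% × 168/365 = €3,091.2000
Total = €6,256.0000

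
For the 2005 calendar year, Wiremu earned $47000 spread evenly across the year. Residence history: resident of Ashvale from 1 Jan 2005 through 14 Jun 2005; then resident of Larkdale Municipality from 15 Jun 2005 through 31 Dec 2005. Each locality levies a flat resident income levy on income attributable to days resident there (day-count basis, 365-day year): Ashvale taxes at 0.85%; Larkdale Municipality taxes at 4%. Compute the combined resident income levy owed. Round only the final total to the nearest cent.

$1210.73

Ashvale, 1 Jan – 14 Jun 2005: 165 days → $47000 × 0.85% × 165/365 = $180.5959
Larkdale Municipality, 15 Jun – 31 Dec 2005: 200 days → $47000 × 4% × 200/365 = $1030.1370
Total = $1210.7329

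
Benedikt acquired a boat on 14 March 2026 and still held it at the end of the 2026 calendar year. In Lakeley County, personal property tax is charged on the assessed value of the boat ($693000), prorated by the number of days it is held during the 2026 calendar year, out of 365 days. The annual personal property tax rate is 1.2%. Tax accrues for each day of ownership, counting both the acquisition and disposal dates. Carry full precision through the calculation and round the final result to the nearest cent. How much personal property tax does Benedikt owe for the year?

$6675.58

Days held (14 March – 31 December 2026): 293 out of 365
Tax = $693000 × 1.2% × 293/365 = $6675.5836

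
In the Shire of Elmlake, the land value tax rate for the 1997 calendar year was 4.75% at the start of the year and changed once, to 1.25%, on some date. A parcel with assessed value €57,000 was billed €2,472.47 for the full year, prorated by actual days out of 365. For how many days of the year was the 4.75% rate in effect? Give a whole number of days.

Let d = days at the first rate; then 365 − d days at the second rate.
€57,000 × [4.75%·d + 1.25%·(365−d)] / 365 = €2,472.47
Solving gives d = 322, so the new rate took effect on November 19, 1997.

322 days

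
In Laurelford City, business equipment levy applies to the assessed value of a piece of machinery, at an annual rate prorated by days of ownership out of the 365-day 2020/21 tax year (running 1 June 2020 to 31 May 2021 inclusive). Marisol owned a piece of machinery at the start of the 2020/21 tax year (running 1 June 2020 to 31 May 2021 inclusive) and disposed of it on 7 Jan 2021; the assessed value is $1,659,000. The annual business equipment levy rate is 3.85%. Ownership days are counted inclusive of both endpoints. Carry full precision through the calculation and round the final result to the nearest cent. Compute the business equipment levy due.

Days held (1 Jun 2020 – 7 Jan 2021): 221 out of 365
Tax = $1,659,000 × 3.85% × 221/365 = $38,672.8808

$38,672.88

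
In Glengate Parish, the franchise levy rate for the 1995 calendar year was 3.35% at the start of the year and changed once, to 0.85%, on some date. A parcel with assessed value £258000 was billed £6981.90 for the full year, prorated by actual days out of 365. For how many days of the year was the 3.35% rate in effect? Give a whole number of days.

Let d = days at the first rate; then 365 − d days at the second rate.
£258000 × [3.35%·d + 0.85%·(365−d)] / 365 = £6981.90
Solving gives d = 271, so the new rate took effect on 29 Sep 1995.

271 days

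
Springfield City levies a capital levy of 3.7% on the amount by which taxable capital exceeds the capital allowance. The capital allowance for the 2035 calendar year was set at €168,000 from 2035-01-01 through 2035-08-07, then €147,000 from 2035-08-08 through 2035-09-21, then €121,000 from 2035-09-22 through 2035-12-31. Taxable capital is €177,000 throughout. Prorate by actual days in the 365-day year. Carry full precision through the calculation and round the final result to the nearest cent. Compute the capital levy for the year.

€910.00

2035-01-01 to 2035-08-07: 219 days, exemption €168,000 → (€177,000 − €168,000) × 3.7% × 219/365 = €199.8000
2035-08-08 to 2035-09-21: 45 days, exemption €147,000 → (€177,000 − €147,000) × 3.7% × 45/365 = €136.8493
2035-09-22 to 2035-12-31: 101 days, exemption €121,000 → (€177,000 − €121,000) × 3.7% × 101/365 = €573.3479
Total = €909.9973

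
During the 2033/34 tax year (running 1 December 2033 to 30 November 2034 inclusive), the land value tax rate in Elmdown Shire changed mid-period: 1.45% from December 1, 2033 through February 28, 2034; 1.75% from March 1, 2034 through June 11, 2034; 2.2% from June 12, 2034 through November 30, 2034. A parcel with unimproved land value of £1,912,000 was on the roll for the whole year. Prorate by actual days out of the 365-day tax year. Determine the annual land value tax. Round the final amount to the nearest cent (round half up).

December 1, 2033 – February 28, 2034: 90 days at 1.45% → £1,912,000 × 1.45% × 90/365 = £6,836.0548
March 1 – June 11, 2034: 103 days at 1.75% → £1,912,000 × 1.75% × 103/365 = £9,442.1370
June 12 – November 30, 2034: 172 days at 2.2% → £1,912,000 × 2.2% × 172/365 = £19,821.9397
Total = £36,100.1315

£36,100.13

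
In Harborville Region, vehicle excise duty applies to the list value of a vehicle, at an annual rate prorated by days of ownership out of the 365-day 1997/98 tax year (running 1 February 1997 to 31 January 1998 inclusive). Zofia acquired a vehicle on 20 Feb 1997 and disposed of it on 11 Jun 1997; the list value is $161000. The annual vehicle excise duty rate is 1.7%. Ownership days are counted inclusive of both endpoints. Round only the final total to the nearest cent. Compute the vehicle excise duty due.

$839.85

Days held (20 Feb – 11 Jun 1997): 112 out of 365
Tax = $161000 × 1.7% × 112/365 = $839.8466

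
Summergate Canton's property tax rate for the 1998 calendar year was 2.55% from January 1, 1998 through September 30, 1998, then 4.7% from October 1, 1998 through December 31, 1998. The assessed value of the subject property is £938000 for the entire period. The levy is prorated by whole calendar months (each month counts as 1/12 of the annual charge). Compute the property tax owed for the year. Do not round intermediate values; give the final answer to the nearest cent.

January 1 – September 30, 1998: 9 months at 2.55% → £938000 × 2.55% × 9/12 = £17939.2500
October 1 – December 31, 1998: 3 months at 4.7% → £938000 × 4.7% × 3/12 = £11021.5000
Total = £28960.7500

£28960.75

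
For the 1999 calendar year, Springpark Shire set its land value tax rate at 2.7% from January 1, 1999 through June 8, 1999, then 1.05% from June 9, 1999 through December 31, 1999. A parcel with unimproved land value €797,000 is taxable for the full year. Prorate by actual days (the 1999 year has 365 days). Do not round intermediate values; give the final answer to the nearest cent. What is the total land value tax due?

€14,097.07

January 1 – June 8, 1999: 159 days at 2.7% → €797,000 × 2.7% × 159/365 = €9,374.0301
June 9 – December 31, 1999: 206 days at 1.05% → €797,000 × 1.05% × 206/365 = €4,723.0438
Total = €14,097.0740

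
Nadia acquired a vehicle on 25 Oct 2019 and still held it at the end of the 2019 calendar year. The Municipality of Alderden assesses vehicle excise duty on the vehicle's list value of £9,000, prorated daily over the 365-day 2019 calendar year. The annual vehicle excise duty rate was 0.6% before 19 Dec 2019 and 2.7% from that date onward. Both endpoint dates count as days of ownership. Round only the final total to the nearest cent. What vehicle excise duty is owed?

£16.79

25 Oct – 18 Dec 2019: 55 days at 0.6% → £9,000 × 0.6% × 55/365 = £8.1370
19 Dec – 31 Dec 2019: 13 days at 2.7% → £9,000 × 2.7% × 13/365 = £8.6548
Total = £16.7918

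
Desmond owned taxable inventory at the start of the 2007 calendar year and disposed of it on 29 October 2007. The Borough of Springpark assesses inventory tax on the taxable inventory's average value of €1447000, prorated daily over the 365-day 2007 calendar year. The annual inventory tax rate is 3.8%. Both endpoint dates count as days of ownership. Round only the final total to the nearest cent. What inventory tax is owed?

Days held (1 January – 29 October 2007): 302 out of 365
Tax = €1447000 × 3.8% × 302/365 = €45495.2658

€45495.27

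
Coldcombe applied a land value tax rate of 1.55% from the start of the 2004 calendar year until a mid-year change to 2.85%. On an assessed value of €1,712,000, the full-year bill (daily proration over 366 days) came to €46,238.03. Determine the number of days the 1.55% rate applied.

Let d = days at the first rate; then 366 − d days at the second rate.
€1,712,000 × [1.55%·d + 2.85%·(366−d)] / 366 = €46,238.03
Solving gives d = 42, so the new rate took effect on 12 February 2004.

42 days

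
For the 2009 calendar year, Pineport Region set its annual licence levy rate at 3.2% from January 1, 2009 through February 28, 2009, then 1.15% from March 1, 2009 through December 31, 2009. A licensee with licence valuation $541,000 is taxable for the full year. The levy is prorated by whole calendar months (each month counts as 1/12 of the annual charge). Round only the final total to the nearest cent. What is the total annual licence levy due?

$8,069.92

January 1 – February 28, 2009: 2 months at 3.2% → $541,000 × 3.2% × 2/12 = $2,885.3333
March 1 – December 31, 2009: 10 months at 1.15% → $541,000 × 1.15% × 10/12 = $5,184.5833
Total = $8,069.9167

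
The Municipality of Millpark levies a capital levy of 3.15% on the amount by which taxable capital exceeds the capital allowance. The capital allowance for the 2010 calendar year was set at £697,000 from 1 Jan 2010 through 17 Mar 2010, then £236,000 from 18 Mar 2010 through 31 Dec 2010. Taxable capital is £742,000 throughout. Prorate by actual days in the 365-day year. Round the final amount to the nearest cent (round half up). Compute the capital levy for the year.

1 Jan – 17 Mar 2010: 76 days, exemption £697,000 → (£742,000 − £697,000) × 3.15% × 76/365 = £295.1507
18 Mar – 31 Dec 2010: 289 days, exemption £236,000 → (£742,000 − £236,000) × 3.15% × 289/365 = £12,620.1945
Total = £12,915.3452

£12,915.35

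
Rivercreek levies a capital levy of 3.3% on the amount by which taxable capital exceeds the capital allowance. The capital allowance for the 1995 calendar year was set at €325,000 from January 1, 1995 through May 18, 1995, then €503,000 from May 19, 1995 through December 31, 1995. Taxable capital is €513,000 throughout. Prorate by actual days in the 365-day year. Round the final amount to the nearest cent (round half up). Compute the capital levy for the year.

January 1 – May 18, 1995: 138 days, exemption €325,000 → (€513,000 − €325,000) × 3.3% × 138/365 = €2,345.6219
May 19 – December 31, 1995: 227 days, exemption €503,000 → (€513,000 − €503,000) × 3.3% × 227/365 = €205.2329
Total = €2,550.8548

€2,550.85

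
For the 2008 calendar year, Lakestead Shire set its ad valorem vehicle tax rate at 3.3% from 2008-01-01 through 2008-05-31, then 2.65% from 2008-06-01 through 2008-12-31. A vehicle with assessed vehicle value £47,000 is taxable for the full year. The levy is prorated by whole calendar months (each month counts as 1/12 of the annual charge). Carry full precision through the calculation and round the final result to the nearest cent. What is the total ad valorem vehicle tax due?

£1,372.79

2008-01-01 to 2008-05-31: 5 months at 3.3% → £47,000 × 3.3% × 5/12 = £646.2500
2008-06-01 to 2008-12-31: 7 months at 2.65% → £47,000 × 2.65% × 7/12 = £726.5417
Total = £1,372.7917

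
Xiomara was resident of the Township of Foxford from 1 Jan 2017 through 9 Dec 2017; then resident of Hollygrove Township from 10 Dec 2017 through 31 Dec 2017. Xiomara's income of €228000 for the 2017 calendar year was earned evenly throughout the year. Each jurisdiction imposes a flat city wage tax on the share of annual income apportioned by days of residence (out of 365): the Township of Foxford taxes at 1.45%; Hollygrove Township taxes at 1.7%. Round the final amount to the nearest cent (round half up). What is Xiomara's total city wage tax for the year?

The Township of Foxford, 1 Jan – 9 Dec 2017: 343 days → €228000 × 1.45% × 343/365 = €3106.7342
Hollygrove Township, 10 Dec – 31 Dec 2017: 22 days → €228000 × 1.7% × 22/365 = €233.6219
Total = €3340.3562

€3340.36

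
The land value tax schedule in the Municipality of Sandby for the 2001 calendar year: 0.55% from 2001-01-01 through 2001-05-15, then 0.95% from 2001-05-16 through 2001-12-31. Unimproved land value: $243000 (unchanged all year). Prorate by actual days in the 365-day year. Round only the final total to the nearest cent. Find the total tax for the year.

2001-01-01 to 2001-05-15: 135 days at 0.55% → $243000 × 0.55% × 135/365 = $494.3219
2001-05-16 to 2001-12-31: 230 days at 0.95% → $243000 × 0.95% × 230/365 = $1454.6712
Total = $1948.9932

$1948.99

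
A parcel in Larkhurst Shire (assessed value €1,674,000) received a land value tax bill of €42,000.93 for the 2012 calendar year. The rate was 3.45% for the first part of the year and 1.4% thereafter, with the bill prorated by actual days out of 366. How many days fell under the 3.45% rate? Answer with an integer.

Let d = days at the first rate; then 366 − d days at the second rate.
€1,674,000 × [3.45%·d + 1.4%·(366−d)] / 366 = €42,000.93
Solving gives d = 198, so the new rate took effect on 17 July 2012.

198 days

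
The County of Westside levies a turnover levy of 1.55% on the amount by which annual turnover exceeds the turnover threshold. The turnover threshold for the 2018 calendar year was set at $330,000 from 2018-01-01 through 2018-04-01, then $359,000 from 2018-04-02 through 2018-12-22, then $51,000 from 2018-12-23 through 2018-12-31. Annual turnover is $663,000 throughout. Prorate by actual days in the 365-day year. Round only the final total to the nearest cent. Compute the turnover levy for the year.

2018-01-01 to 2018-04-01: 91 days, exemption $330,000 → ($663,000 − $330,000) × 1.55% × 91/365 = $1,286.8397
2018-04-02 to 2018-12-22: 265 days, exemption $359,000 → ($663,000 − $359,000) × 1.55% × 265/365 = $3,421.0411
2018-12-23 to 2018-12-31: 9 days, exemption $51,000 → ($663,000 − $51,000) × 1.55% × 9/365 = $233.9014
Total = $4,941.7822

$4,941.78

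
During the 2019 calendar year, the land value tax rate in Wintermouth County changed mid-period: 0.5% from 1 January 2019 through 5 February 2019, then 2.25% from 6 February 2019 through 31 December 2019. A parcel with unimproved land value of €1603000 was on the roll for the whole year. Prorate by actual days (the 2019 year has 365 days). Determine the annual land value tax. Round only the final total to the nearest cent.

€33300.68

1 January – 5 February 2019: 36 days at 0.5% → €1603000 × 0.5% × 36/365 = €790.5205
6 February – 31 December 2019: 329 days at 2.25% → €1603000 × 2.25% × 329/365 = €32510.1575
Total = €33300.6781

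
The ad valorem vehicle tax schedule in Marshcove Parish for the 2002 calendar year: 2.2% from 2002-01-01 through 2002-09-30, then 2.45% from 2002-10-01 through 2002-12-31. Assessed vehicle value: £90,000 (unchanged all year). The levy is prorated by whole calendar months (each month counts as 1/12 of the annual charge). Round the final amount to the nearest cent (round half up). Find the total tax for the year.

2002-01-01 to 2002-09-30: 9 months at 2.2% → £90,000 × 2.2% × 9/12 = £1,485.0000
2002-10-01 to 2002-12-31: 3 months at 2.45% → £90,000 × 2.45% × 3/12 = £551.2500
Total = £2,036.2500

£2,036.25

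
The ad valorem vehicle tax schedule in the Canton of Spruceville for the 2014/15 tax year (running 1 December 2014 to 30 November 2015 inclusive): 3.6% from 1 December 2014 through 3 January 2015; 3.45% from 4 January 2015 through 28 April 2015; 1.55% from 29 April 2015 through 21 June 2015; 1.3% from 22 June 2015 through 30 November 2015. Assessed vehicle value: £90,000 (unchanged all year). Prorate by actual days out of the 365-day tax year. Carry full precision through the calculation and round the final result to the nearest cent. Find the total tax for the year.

1 December 2014 – 3 January 2015: 34 days at 3.6% → £90,000 × 3.6% × 34/365 = £301.8082
4 January – 28 April 2015: 115 days at 3.45% → £90,000 × 3.45% × 115/365 = £978.2877
29 April – 21 June 2015: 54 days at 1.55% → £90,000 × 1.55% × 54/365 = £206.3836
22 June – 30 November 2015: 162 days at 1.3% → £90,000 × 1.3% × 162/365 = £519.2877
Total = £2,005.7671

£2,005.77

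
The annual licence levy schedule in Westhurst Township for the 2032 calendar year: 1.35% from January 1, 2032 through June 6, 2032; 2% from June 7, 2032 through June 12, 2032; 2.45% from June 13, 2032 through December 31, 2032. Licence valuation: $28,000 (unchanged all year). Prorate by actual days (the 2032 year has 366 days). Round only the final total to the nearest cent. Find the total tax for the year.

January 1 – June 6, 2032: 158 days at 1.35% → $28,000 × 1.35% × 158/366 = $163.1803
June 7 – June 12, 2032: 6 days at 2% → $28,000 × 2% × 6/366 = $9.1803
June 13 – December 31, 2032: 202 days at 2.45% → $28,000 × 2.45% × 202/366 = $378.6120
Total = $550.9727

$550.97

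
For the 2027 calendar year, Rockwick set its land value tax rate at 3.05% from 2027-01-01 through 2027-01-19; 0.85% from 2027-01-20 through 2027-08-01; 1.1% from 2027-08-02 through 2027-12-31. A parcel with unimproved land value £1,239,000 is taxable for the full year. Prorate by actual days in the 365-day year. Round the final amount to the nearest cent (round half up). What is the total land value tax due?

2027-01-01 to 2027-01-19: 19 days at 3.05% → £1,239,000 × 3.05% × 19/365 = £1,967.1247
2027-01-20 to 2027-08-01: 194 days at 0.85% → £1,239,000 × 0.85% × 194/365 = £5,597.5644
2027-08-02 to 2027-12-31: 152 days at 1.1% → £1,239,000 × 1.1% × 152/365 = £5,675.6384
Total = £13,240.3274

£13,240.33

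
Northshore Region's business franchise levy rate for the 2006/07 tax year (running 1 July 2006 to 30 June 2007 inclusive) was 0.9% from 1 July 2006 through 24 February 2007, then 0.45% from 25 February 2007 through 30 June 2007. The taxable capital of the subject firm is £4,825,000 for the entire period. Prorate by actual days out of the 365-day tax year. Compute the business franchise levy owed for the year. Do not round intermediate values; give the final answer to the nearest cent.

£35,929.73

1 July 2006 – 24 February 2007: 239 days at 0.9% → £4,825,000 × 0.9% × 239/365 = £28,434.4521
25 February – 30 June 2007: 126 days at 0.45% → £4,825,000 × 0.45% × 126/365 = £7,495.2740
Total = £35,929.7260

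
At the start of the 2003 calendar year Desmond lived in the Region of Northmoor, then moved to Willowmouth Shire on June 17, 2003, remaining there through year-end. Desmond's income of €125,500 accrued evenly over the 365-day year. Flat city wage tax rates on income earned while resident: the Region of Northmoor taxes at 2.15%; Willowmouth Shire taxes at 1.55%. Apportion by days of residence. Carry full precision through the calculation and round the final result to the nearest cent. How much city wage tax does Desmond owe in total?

The Region of Northmoor, January 1 – June 16, 2003: 167 days → €125,500 × 2.15% × 167/365 = €1,234.5418
Willowmouth Shire, June 17 – December 31, 2003: 198 days → €125,500 × 1.55% × 198/365 = €1,055.2315
Total = €2,289.7733

€2,289.77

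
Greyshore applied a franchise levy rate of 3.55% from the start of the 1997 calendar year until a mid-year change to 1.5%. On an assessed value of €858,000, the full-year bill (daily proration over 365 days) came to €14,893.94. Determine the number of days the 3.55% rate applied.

Let d = days at the first rate; then 365 − d days at the second rate.
€858,000 × [3.55%·d + 1.5%·(365−d)] / 365 = €14,893.94
Solving gives d = 42, so the new rate took effect on 12 Feb 1997.

42 days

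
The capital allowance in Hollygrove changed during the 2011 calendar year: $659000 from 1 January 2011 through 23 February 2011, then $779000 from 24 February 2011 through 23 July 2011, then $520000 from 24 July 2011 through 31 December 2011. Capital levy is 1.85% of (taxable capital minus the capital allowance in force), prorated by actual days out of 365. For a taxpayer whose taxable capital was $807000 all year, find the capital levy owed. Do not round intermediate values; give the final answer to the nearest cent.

1 January – 23 February 2011: 54 days, exemption $659000 → ($807000 − $659000) × 1.85% × 54/365 = $405.0740
24 February – 23 July 2011: 150 days, exemption $779000 → ($807000 − $779000) × 1.85% × 150/365 = $212.8767
24 July – 31 December 2011: 161 days, exemption $520000 → ($807000 − $520000) × 1.85% × 161/365 = $2341.9986
Total = $2959.9493

$2959.95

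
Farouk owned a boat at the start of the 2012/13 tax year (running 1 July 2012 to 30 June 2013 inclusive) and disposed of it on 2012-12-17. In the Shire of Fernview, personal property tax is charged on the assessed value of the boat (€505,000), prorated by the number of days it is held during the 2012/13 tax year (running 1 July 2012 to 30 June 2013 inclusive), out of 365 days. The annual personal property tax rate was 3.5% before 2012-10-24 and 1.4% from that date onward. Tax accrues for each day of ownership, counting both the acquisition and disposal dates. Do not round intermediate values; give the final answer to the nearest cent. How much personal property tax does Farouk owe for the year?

€6,634.18

2012-07-01 to 2012-10-23: 115 days at 3.5% → €505,000 × 3.5% × 115/365 = €5,568.8356
2012-10-24 to 2012-12-17: 55 days at 1.4% → €505,000 × 1.4% × 55/365 = €1,065.3425
Total = €6,634.1781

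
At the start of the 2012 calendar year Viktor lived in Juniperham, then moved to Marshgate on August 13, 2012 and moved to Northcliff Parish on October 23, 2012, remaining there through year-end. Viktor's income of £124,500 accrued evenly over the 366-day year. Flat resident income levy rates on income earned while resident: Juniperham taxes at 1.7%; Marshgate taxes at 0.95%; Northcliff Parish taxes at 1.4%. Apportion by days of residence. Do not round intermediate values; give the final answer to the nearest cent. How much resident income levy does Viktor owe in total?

Juniperham, January 1 – August 12, 2012: 225 days → £124,500 × 1.7% × 225/366 = £1,301.1270
Marshgate, August 13 – October 22, 2012: 71 days → £124,500 × 0.95% × 71/366 = £229.4406
Northcliff Parish, October 23 – December 31, 2012: 70 days → £124,500 × 1.4% × 70/366 = £333.3607
Total = £1,863.9283

£1,863.93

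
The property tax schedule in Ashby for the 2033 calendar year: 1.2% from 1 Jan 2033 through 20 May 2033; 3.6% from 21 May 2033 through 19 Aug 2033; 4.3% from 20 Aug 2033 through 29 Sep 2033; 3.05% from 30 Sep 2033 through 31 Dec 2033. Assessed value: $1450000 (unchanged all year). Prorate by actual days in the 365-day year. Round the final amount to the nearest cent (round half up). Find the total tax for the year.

1 Jan – 20 May 2033: 140 days at 1.2% → $1450000 × 1.2% × 140/365 = $6673.9726
21 May – 19 Aug 2033: 91 days at 3.6% → $1450000 × 3.6% × 91/365 = $13014.2466
20 Aug – 29 Sep 2033: 41 days at 4.3% → $1450000 × 4.3% × 41/365 = $7003.6986
30 Sep – 31 Dec 2033: 93 days at 3.05% → $1450000 × 3.05% × 93/365 = $11268.2877
Total = $37960.2055

$37960.21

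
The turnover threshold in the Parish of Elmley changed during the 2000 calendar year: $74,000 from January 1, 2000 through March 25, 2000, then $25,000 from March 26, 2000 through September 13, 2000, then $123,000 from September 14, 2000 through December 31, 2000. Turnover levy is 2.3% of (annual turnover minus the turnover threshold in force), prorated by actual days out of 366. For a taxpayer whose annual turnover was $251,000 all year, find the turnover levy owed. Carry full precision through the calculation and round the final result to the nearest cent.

January 1 – March 25, 2000: 85 days, exemption $74,000 → ($251,000 − $74,000) × 2.3% × 85/366 = $945.4508
March 26 – September 13, 2000: 172 days, exemption $25,000 → ($251,000 − $25,000) × 2.3% × 172/366 = $2,442.7760
September 14 – December 31, 2000: 109 days, exemption $123,000 → ($251,000 − $123,000) × 2.3% × 109/366 = $876.7650
Total = $4,264.9918

$4,264.99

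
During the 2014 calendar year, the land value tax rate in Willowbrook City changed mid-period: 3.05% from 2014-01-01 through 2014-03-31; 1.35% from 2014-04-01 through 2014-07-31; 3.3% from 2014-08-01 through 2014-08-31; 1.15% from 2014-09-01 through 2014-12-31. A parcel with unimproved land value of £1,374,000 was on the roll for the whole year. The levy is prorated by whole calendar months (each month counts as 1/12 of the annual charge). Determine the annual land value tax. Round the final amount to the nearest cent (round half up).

£25,705.25

2014-01-01 to 2014-03-31: 3 months at 3.05% → £1,374,000 × 3.05% × 3/12 = £10,476.7500
2014-04-01 to 2014-07-31: 4 months at 1.35% → £1,374,000 × 1.35% × 4/12 = £6,183.0000
2014-08-01 to 2014-08-31: 1 month at 3.3% → £1,374,000 × 3.3% × 1/12 = £3,778.5000
2014-09-01 to 2014-12-31: 4 months at 1.15% → £1,374,000 × 1.15% × 4/12 = £5,267.0000
Total = £25,705.2500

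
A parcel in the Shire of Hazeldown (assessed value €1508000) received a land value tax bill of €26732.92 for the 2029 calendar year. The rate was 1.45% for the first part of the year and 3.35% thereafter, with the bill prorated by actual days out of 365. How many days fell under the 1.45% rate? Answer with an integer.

Let d = days at the first rate; then 365 − d days at the second rate.
€1508000 × [1.45%·d + 3.35%·(365−d)] / 365 = €26732.92
Solving gives d = 303, so the new rate took effect on 31 Oct 2029.

303 days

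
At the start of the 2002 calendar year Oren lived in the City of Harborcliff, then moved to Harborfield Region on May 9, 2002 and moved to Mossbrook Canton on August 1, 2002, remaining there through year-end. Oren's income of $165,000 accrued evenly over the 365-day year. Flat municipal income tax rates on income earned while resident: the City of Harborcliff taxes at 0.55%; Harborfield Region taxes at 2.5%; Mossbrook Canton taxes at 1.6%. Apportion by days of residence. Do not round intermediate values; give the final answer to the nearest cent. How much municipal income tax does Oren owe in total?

$2,374.19

The City of Harborcliff, January 1 – May 8, 2002: 128 days → $165,000 × 0.55% × 128/365 = $318.2466
Harborfield Region, May 9 – July 31, 2002: 84 days → $165,000 × 2.5% × 84/365 = $949.3151
Mossbrook Canton, August 1 – December 31, 2002: 153 days → $165,000 × 1.6% × 153/365 = $1,106.6301
Total = $2,374.1918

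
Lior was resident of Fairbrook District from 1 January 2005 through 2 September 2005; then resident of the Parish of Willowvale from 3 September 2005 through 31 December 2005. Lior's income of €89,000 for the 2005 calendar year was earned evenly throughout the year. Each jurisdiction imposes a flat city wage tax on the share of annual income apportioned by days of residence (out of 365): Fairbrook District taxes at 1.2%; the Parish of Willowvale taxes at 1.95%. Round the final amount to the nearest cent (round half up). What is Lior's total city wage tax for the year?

€1,287.45

Fairbrook District, 1 January – 2 September 2005: 245 days → €89,000 × 1.2% × 245/365 = €716.8767
The Parish of Willowvale, 3 September – 31 December 2005: 120 days → €89,000 × 1.95% × 120/365 = €570.5753
Total = €1,287.4521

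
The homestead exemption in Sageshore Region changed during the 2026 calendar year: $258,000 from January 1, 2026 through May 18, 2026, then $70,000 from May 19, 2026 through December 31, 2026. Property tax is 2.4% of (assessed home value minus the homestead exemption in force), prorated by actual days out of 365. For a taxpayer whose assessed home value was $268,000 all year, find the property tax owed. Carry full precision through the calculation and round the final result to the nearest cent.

$3,046.09

January 1 – May 18, 2026: 138 days, exemption $258,000 → ($268,000 − $258,000) × 2.4% × 138/365 = $90.7397
May 19 – December 31, 2026: 227 days, exemption $70,000 → ($268,000 − $70,000) × 2.4% × 227/365 = $2,955.3534
Total = $3,046.0932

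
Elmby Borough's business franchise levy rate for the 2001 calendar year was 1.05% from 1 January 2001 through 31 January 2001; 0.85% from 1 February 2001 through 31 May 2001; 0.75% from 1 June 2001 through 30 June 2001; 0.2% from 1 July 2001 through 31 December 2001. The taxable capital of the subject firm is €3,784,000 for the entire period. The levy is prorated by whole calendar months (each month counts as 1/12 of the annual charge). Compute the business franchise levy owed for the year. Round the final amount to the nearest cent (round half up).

1 January – 31 January 2001: 1 month at 1.05% → €3,784,000 × 1.05% × 1/12 = €3,311.0000
1 February – 31 May 2001: 4 months at 0.85% → €3,784,000 × 0.85% × 4/12 = €10,721.3333
1 June – 30 June 2001: 1 month at 0.75% → €3,784,000 × 0.75% × 1/12 = €2,365.0000
1 July – 31 December 2001: 6 months at 0.2% → €3,784,000 × 0.2% × 6/12 = €3,784.0000
Total = €20,181.3333

€20,181.33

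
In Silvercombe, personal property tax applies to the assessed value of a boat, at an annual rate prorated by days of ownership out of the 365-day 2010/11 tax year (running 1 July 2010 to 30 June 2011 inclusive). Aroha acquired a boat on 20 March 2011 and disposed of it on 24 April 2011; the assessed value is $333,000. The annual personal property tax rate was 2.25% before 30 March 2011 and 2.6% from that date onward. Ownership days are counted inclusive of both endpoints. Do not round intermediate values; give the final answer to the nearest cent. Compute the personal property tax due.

20 March – 29 March 2011: 10 days at 2.25% → $333,000 × 2.25% × 10/365 = $205.2740
30 March – 24 April 2011: 26 days at 2.6% → $333,000 × 2.6% × 26/365 = $616.7342
Total = $822.0082

$822.01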